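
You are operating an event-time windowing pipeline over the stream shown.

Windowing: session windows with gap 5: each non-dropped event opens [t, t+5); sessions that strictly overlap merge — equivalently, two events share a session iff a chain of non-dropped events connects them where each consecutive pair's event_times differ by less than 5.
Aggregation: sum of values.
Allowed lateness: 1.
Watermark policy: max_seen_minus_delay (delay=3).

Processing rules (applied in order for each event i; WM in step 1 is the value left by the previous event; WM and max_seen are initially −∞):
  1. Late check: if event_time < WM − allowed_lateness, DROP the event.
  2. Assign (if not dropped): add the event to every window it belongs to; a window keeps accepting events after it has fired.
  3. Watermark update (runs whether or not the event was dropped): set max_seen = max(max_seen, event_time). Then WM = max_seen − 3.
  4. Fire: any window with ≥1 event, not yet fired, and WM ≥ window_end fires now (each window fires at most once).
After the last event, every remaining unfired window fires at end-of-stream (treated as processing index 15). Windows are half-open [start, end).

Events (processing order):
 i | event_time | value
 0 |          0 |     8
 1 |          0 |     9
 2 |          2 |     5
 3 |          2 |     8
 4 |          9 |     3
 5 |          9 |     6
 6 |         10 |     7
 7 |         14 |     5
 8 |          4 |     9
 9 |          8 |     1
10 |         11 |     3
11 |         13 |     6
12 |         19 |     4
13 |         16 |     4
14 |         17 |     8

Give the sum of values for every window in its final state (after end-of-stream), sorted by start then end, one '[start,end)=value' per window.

[0,7)=30 [9,24)=46

i=0 t=0 v=8: → [0,5); WM=-3
i=1 t=0 v=9: → [0,5); WM=-3
i=2 t=2 v=5: → [0,7); WM=-1
i=3 t=2 v=8: → [0,7); WM=-1
i=4 t=9 v=3: → [9,14); WM=6
i=5 t=9 v=6: → [9,14); WM=6
i=6 t=10 v=7: → [9,15); WM=7
i=7 t=14 v=5: → [9,19); WM=11
i=8 t=4 v=9: DROP (t<11-1); WM=11
i=9 t=8 v=1: DROP (t<11-1); WM=11
i=10 t=11 v=3: → [9,19); WM=11
i=11 t=13 v=6: → [9,19); WM=11
i=12 t=19 v=4: → [19,24); WM=16
i=13 t=16 v=4: → [9,24); WM=16
i=14 t=17 v=8: → [9,24); WM=16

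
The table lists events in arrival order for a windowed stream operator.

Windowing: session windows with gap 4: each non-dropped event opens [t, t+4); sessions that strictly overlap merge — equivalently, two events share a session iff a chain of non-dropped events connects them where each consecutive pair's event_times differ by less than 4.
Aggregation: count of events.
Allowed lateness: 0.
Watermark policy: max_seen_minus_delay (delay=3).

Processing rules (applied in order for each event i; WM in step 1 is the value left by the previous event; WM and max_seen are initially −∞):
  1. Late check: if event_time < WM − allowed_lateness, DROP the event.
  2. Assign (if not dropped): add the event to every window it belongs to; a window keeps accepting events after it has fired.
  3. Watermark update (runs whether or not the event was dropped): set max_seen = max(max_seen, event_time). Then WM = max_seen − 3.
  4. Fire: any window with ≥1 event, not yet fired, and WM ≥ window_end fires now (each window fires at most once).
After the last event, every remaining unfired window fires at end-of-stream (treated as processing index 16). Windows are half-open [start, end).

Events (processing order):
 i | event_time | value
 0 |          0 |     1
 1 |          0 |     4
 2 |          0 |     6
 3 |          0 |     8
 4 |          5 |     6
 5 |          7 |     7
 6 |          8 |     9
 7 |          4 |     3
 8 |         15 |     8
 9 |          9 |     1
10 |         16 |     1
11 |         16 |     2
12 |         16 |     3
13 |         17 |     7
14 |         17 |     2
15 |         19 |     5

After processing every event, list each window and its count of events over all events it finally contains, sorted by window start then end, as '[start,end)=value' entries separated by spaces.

i=0 t=0 v=1: → [0,4); WM=-3
i=1 t=0 v=4: → [0,4); WM=-3
i=2 t=0 v=6: → [0,4); WM=-3
i=3 t=0 v=8: → [0,4); WM=-3
i=4 t=5 v=6: → [5,9); WM=2
i=5 t=7 v=7: → [5,11); WM=4
i=6 t=8 v=9: → [5,12); WM=5
i=7 t=4 v=3: DROP (t<5-0); WM=5
i=8 t=15 v=8: → [15,19); WM=12
i=9 t=9 v=1: DROP (t<12-0); WM=12
i=10 t=16 v=1: → [15,20); WM=13
i=11 t=16 v=2: → [15,20); WM=13
i=12 t=16 v=3: → [15,20); WM=13
i=13 t=17 v=7: → [15,21); WM=14
i=14 t=17 v=2: → [15,21); WM=14
i=15 t=19 v=5: → [15,23); WM=16

[0,4)=4 [5,12)=3 [15,23)=7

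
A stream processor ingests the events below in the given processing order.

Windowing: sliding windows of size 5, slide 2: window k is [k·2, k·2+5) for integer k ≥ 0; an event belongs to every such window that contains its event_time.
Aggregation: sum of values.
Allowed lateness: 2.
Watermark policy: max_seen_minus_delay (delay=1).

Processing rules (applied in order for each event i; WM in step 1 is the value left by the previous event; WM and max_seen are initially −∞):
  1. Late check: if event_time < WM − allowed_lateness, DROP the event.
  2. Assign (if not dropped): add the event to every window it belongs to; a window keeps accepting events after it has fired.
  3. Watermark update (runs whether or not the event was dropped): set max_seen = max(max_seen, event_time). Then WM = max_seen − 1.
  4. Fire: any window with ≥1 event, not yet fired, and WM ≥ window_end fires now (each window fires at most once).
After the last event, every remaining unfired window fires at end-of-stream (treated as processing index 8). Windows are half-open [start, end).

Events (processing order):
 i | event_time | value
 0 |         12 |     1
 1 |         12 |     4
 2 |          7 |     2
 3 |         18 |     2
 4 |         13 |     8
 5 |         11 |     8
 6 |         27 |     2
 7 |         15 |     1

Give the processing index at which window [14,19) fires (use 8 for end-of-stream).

6

i=0 t=12 v=1: → [12,17),[10,15),[8,13); WM=11
i=1 t=12 v=4: → [12,17),[10,15),[8,13); WM=11
i=2 t=7 v=2: DROP (t<11-2); WM=11
i=3 t=18 v=2: → [18,23),[16,21),[14,19); WM=17; [8,13) fires=5 [10,15) fires=5 [12,17) fires=5
i=4 t=13 v=8: DROP (t<17-2); WM=17
i=5 t=11 v=8: DROP (t<17-2); WM=17
i=6 t=27 v=2: → [26,31),[24,29); WM=26; [14,19) fires=2 [16,21) fires=2 [18,23) fires=2
i=7 t=15 v=1: DROP (t<26-2); WM=26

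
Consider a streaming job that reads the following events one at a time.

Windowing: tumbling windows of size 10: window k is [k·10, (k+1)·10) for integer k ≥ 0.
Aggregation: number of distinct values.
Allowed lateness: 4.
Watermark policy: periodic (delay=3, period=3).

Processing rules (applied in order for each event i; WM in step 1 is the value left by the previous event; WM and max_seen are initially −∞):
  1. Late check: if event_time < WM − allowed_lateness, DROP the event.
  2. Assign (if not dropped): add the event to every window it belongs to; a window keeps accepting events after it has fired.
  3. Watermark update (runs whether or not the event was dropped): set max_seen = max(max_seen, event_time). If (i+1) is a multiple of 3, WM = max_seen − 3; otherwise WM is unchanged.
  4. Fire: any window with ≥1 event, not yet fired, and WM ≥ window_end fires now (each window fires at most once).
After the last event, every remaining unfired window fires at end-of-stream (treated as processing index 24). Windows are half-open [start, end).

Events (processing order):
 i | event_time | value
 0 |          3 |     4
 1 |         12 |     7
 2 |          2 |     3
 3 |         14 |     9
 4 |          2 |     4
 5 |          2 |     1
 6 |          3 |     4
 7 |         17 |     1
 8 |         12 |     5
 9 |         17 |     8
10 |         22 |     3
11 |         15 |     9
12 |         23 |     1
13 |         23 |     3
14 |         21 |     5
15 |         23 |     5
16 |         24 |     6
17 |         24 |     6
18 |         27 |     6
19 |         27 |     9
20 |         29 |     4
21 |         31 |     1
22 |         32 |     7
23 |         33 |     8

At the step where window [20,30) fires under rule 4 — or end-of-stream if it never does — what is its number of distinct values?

i=0 t=3 v=4: → [0,10); WM=−∞
i=1 t=12 v=7: → [10,20); WM=−∞
i=2 t=2 v=3: → [0,10); WM=9
i=3 t=14 v=9: → [10,20); WM=9
i=4 t=2 v=4: DROP (t<9-4); WM=9
i=5 t=2 v=1: DROP (t<9-4); WM=11; [0,10) fires=2
i=6 t=3 v=4: DROP (t<11-4); WM=11
i=7 t=17 v=1: → [10,20); WM=11
i=8 t=12 v=5: → [10,20); WM=14
i=9 t=17 v=8: → [10,20); WM=14
i=10 t=22 v=3: → [20,30); WM=14
i=11 t=15 v=9: → [10,20); WM=19
i=12 t=23 v=1: → [20,30); WM=19
i=13 t=23 v=3: → [20,30); WM=19
i=14 t=21 v=5: → [20,30); WM=20; [10,20) fires=5
i=15 t=23 v=5: → [20,30); WM=20
i=16 t=24 v=6: → [20,30); WM=20
i=17 t=24 v=6: → [20,30); WM=21
i=18 t=27 v=6: → [20,30); WM=21
i=19 t=27 v=9: → [20,30); WM=21
i=20 t=29 v=4: → [20,30); WM=26
i=21 t=31 v=1: → [30,40); WM=26
i=22 t=32 v=7: → [30,40); WM=26
i=23 t=33 v=8: → [30,40); WM=30; [20,30) fires=6

6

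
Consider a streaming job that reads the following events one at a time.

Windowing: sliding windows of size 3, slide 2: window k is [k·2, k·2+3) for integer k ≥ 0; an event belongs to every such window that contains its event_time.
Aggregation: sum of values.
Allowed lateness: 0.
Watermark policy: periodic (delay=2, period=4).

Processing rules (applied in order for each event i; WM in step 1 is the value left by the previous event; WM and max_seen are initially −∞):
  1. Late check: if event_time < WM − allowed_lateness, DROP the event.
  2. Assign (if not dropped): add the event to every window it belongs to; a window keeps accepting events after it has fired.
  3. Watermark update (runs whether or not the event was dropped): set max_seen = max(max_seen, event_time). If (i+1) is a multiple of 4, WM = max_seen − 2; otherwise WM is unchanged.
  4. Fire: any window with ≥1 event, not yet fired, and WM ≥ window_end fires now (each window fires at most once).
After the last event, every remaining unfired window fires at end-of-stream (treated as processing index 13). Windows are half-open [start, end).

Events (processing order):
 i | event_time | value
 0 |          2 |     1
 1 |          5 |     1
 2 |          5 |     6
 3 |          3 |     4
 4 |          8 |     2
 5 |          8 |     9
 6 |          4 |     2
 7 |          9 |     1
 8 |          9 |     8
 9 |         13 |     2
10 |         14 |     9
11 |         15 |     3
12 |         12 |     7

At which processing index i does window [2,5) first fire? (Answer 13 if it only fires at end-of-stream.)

i=0 t=2 v=1: → [2,5),[0,3); WM=−∞
i=1 t=5 v=1: → [4,7); WM=−∞
i=2 t=5 v=6: → [4,7); WM=−∞
i=3 t=3 v=4: → [2,5); WM=3; [0,3) fires=1
i=4 t=8 v=2: → [8,11),[6,9); WM=3
i=5 t=8 v=9: → [8,11),[6,9); WM=3
i=6 t=4 v=2: → [4,7),[2,5); WM=3
i=7 t=9 v=1: → [8,11); WM=7; [2,5) fires=7 [4,7) fires=9
i=8 t=9 v=8: → [8,11); WM=7
i=9 t=13 v=2: → [12,15); WM=7
i=10 t=14 v=9: → [14,17),[12,15); WM=7
i=11 t=15 v=3: → [14,17); WM=13; [6,9) fires=11 [8,11) fires=20
i=12 t=12 v=7: DROP (t<13-0); WM=13

7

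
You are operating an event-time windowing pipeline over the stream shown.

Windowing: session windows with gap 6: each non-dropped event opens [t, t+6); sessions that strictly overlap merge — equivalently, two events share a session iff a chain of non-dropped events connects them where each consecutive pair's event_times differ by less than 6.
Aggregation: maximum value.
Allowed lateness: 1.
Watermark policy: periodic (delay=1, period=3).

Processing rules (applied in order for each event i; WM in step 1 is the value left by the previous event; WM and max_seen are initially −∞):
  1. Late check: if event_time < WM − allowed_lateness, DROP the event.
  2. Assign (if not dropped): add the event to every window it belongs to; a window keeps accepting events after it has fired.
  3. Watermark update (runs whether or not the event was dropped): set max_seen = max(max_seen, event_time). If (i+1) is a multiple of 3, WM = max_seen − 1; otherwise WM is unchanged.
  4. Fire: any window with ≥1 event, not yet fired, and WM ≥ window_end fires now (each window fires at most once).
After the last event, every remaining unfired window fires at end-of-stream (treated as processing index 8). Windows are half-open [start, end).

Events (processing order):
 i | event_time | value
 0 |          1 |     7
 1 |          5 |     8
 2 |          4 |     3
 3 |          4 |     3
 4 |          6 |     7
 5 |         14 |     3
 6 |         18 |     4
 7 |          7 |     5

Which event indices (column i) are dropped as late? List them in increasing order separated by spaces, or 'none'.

7

i=0 t=1 v=7: → [1,7); WM=−∞
i=1 t=5 v=8: → [1,11); WM=−∞
i=2 t=4 v=3: → [1,11); WM=4
i=3 t=4 v=3: → [1,11); WM=4
i=4 t=6 v=7: → [1,12); WM=4
i=5 t=14 v=3: → [14,20); WM=13
i=6 t=18 v=4: → [14,24); WM=13
i=7 t=7 v=5: DROP (t<13-1); WM=13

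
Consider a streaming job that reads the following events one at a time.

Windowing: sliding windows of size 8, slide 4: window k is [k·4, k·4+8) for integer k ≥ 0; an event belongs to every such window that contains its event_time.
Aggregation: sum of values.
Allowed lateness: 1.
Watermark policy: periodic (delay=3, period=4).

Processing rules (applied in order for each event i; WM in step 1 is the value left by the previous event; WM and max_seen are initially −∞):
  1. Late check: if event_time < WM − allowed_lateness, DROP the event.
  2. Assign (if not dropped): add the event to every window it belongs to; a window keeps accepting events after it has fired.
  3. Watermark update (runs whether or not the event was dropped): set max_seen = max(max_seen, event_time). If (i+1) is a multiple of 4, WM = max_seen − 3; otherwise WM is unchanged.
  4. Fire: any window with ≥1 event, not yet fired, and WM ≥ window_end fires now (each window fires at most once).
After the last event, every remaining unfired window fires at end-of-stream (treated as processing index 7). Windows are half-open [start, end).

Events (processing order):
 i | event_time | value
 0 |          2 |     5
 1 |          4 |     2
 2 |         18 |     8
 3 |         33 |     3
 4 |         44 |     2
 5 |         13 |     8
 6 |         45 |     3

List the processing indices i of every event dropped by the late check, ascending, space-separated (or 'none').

5

i=0 t=2 v=5: → [0,8); WM=−∞
i=1 t=4 v=2: → [4,12),[0,8); WM=−∞
i=2 t=18 v=8: → [16,24),[12,20); WM=−∞
i=3 t=33 v=3: → [32,40),[28,36); WM=30; [0,8) fires=7 [4,12) fires=2 [12,20) fires=8 [16,24) fires=8
i=4 t=44 v=2: → [44,52),[40,48); WM=30
i=5 t=13 v=8: DROP (t<30-1); WM=30
i=6 t=45 v=3: → [44,52),[40,48); WM=30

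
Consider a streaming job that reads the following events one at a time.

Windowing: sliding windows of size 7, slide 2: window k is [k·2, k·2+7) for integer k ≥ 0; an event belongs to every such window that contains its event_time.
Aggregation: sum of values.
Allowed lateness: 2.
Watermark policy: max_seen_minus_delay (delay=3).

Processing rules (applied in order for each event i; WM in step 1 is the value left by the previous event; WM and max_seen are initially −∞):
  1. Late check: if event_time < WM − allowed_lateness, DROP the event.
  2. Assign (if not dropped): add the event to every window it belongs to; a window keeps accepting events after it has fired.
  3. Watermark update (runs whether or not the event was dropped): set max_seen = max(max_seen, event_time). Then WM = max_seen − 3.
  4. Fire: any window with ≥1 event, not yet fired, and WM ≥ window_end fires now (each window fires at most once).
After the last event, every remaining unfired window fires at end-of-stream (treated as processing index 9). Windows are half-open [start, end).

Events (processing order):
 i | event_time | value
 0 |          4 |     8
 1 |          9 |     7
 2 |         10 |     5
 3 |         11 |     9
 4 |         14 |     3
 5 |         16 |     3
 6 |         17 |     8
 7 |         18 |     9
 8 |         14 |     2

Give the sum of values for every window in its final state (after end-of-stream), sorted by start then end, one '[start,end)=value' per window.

i=0 t=4 v=8: → [4,11),[2,9),[0,7); WM=1
i=1 t=9 v=7: → [8,15),[6,13),[4,11); WM=6
i=2 t=10 v=5: → [10,17),[8,15),[6,13),[4,11); WM=7; [0,7) fires=8
i=3 t=11 v=9: → [10,17),[8,15),[6,13); WM=8
i=4 t=14 v=3: → [14,21),[12,19),[10,17),[8,15); WM=11; [2,9) fires=8 [4,11) fires=20
i=5 t=16 v=3: → [16,23),[14,21),[12,19),[10,17); WM=13; [6,13) fires=21
i=6 t=17 v=8: → [16,23),[14,21),[12,19); WM=14
i=7 t=18 v=9: → [18,25),[16,23),[14,21),[12,19); WM=15; [8,15) fires=24
i=8 t=14 v=2: → [14,21),[12,19),[10,17),[8,15); WM=15

[0,7)=8 [2,9)=8 [4,11)=20 [6,13)=21 [8,15)=26 [10,17)=22 [12,19)=25 [14,21)=25 [16,23)=20 [18,25)=9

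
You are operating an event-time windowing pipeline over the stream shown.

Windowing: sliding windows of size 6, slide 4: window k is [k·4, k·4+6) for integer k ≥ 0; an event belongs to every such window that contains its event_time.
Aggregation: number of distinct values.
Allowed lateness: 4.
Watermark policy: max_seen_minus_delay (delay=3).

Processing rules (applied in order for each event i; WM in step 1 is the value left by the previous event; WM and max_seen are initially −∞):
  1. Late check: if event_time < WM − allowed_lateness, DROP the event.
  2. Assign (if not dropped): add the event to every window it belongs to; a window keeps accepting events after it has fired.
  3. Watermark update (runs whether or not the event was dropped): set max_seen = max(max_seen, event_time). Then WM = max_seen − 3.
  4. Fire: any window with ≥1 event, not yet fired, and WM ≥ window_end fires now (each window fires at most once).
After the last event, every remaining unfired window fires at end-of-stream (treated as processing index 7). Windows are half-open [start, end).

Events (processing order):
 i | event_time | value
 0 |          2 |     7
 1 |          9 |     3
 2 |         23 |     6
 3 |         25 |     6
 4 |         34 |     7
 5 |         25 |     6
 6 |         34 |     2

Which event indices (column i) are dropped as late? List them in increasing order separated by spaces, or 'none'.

i=0 t=2 v=7: → [0,6); WM=-1
i=1 t=9 v=3: → [8,14),[4,10); WM=6; [0,6) fires=1
i=2 t=23 v=6: → [20,26); WM=20; [4,10) fires=1 [8,14) fires=1
i=3 t=25 v=6: → [24,30),[20,26); WM=22
i=4 t=34 v=7: → [32,38); WM=31; [20,26) fires=1 [24,30) fires=1
i=5 t=25 v=6: DROP (t<31-4); WM=31
i=6 t=34 v=2: → [32,38); WM=31

5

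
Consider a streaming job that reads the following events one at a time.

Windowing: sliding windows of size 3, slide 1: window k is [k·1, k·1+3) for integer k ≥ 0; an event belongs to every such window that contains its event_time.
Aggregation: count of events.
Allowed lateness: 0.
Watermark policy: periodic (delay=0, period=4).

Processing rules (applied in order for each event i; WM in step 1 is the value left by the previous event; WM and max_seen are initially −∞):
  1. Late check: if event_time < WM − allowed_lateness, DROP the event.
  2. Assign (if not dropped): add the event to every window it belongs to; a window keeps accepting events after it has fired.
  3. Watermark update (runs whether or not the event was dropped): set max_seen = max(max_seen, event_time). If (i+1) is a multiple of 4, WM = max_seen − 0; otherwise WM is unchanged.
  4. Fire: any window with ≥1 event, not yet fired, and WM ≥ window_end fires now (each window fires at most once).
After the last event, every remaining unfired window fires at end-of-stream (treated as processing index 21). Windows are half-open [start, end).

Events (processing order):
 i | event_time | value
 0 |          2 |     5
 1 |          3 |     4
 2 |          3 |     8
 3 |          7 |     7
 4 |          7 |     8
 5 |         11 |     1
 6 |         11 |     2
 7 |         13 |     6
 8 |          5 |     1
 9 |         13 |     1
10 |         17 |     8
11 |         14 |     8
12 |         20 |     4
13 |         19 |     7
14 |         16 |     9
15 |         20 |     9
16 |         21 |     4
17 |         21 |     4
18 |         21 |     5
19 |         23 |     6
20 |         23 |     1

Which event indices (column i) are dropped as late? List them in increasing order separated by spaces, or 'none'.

8 14

i=0 t=2 v=5: → [2,5),[1,4),[0,3); WM=−∞
i=1 t=3 v=4: → [3,6),[2,5),[1,4); WM=−∞
i=2 t=3 v=8: → [3,6),[2,5),[1,4); WM=−∞
i=3 t=7 v=7: → [7,10),[6,9),[5,8); WM=7; [0,3) fires=1 [1,4) fires=3 [2,5) fires=3 [3,6) fires=2
i=4 t=7 v=8: → [7,10),[6,9),[5,8); WM=7
i=5 t=11 v=1: → [11,14),[10,13),[9,12); WM=7
i=6 t=11 v=2: → [11,14),[10,13),[9,12); WM=7
i=7 t=13 v=6: → [13,16),[12,15),[11,14); WM=13; [5,8) fires=2 [6,9) fires=2 [7,10) fires=2 [9,12) fires=2 [10,13) fires=2
i=8 t=5 v=1: DROP (t<13-0); WM=13
i=9 t=13 v=1: → [13,16),[12,15),[11,14); WM=13
i=10 t=17 v=8: → [17,20),[16,19),[15,18); WM=13
i=11 t=14 v=8: → [14,17),[13,16),[12,15); WM=17; [11,14) fires=4 [12,15) fires=3 [13,16) fires=3 [14,17) fires=1
i=12 t=20 v=4: → [20,23),[19,22),[18,21); WM=17
i=13 t=19 v=7: → [19,22),[18,21),[17,20); WM=17
i=14 t=16 v=9: DROP (t<17-0); WM=17
i=15 t=20 v=9: → [20,23),[19,22),[18,21); WM=20; [15,18) fires=1 [16,19) fires=1 [17,20) fires=2
i=16 t=21 v=4: → [21,24),[20,23),[19,22); WM=20
i=17 t=21 v=4: → [21,24),[20,23),[19,22); WM=20
i=18 t=21 v=5: → [21,24),[20,23),[19,22); WM=20
i=19 t=23 v=6: → [23,26),[22,25),[21,24); WM=23; [18,21) fires=3 [19,22) fires=6 [20,23) fires=5
i=20 t=23 v=1: → [23,26),[22,25),[21,24); WM=23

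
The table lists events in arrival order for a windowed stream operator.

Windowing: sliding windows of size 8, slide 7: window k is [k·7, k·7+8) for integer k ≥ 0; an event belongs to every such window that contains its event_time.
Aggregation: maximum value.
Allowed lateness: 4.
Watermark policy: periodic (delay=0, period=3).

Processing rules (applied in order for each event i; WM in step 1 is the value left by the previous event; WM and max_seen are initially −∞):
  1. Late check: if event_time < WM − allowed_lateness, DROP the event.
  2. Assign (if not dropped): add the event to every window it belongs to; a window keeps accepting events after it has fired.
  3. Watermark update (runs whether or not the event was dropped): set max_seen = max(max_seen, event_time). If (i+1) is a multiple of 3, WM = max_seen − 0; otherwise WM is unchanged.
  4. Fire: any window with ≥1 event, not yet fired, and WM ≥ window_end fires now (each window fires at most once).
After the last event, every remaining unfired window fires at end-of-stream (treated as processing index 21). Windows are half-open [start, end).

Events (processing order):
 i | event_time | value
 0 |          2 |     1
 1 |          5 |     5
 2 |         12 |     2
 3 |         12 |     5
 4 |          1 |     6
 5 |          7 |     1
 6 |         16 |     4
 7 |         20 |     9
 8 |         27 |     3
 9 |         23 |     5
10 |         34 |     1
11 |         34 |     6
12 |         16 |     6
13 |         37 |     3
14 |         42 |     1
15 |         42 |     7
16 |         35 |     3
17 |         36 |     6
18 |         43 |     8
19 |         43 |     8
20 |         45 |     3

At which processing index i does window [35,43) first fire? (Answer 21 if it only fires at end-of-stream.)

20

i=0 t=2 v=1: → [0,8); WM=−∞
i=1 t=5 v=5: → [0,8); WM=−∞
i=2 t=12 v=2: → [7,15); WM=12; [0,8) fires=5
i=3 t=12 v=5: → [7,15); WM=12
i=4 t=1 v=6: DROP (t<12-4); WM=12
i=5 t=7 v=1: DROP (t<12-4); WM=12
i=6 t=16 v=4: → [14,22); WM=12
i=7 t=20 v=9: → [14,22); WM=12
i=8 t=27 v=3: → [21,29); WM=27; [7,15) fires=5 [14,22) fires=9
i=9 t=23 v=5: → [21,29); WM=27
i=10 t=34 v=1: → [28,36); WM=27
i=11 t=34 v=6: → [28,36); WM=34; [21,29) fires=5
i=12 t=16 v=6: DROP (t<34-4); WM=34
i=13 t=37 v=3: → [35,43); WM=34
i=14 t=42 v=1: → [42,50),[35,43); WM=42; [28,36) fires=6
i=15 t=42 v=7: → [42,50),[35,43); WM=42
i=16 t=35 v=3: DROP (t<42-4); WM=42
i=17 t=36 v=6: DROP (t<42-4); WM=42
i=18 t=43 v=8: → [42,50); WM=42
i=19 t=43 v=8: → [42,50); WM=42
i=20 t=45 v=3: → [42,50); WM=45; [35,43) fires=7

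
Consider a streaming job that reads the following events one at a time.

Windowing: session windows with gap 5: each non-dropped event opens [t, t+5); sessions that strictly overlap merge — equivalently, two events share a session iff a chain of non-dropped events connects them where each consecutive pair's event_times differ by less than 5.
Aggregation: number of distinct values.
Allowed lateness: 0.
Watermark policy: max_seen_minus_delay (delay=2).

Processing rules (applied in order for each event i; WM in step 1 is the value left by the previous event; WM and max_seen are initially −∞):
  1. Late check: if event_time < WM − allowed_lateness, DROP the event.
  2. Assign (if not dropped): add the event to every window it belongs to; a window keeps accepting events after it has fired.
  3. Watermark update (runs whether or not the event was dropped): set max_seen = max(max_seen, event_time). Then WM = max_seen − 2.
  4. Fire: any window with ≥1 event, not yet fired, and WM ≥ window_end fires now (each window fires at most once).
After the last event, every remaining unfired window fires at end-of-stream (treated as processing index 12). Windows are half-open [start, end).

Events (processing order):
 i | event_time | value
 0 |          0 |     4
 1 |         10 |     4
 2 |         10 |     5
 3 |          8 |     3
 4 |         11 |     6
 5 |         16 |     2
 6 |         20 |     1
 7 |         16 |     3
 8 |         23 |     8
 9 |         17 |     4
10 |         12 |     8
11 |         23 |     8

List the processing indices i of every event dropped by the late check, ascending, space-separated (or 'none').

7 9 10

i=0 t=0 v=4: → [0,5); WM=-2
i=1 t=10 v=4: → [10,15); WM=8
i=2 t=10 v=5: → [10,15); WM=8
i=3 t=8 v=3: → [8,15); WM=8
i=4 t=11 v=6: → [8,16); WM=9
i=5 t=16 v=2: → [16,21); WM=14
i=6 t=20 v=1: → [16,25); WM=18
i=7 t=16 v=3: DROP (t<18-0); WM=18
i=8 t=23 v=8: → [16,28); WM=21
i=9 t=17 v=4: DROP (t<21-0); WM=21
i=10 t=12 v=8: DROP (t<21-0); WM=21
i=11 t=23 v=8: → [16,28); WM=21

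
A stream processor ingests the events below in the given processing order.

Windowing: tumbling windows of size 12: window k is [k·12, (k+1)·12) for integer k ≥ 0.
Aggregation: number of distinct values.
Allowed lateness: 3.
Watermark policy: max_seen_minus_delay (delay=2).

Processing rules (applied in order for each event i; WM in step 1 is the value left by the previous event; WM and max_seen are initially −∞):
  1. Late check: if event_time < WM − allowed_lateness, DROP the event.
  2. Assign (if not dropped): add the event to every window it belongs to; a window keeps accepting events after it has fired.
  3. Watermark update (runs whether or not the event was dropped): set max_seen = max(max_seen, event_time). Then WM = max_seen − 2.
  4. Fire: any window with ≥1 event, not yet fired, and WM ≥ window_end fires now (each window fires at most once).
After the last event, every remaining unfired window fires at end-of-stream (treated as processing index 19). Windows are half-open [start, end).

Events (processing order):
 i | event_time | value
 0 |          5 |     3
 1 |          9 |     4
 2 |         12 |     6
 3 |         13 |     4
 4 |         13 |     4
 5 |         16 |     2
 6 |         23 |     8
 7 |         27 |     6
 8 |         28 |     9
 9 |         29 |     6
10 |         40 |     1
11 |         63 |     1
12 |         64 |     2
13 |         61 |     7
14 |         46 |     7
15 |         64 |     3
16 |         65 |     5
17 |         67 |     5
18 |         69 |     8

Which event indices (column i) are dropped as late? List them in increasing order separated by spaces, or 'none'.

14

i=0 t=5 v=3: → [0,12); WM=3
i=1 t=9 v=4: → [0,12); WM=7
i=2 t=12 v=6: → [12,24); WM=10
i=3 t=13 v=4: → [12,24); WM=11
i=4 t=13 v=4: → [12,24); WM=11
i=5 t=16 v=2: → [12,24); WM=14; [0,12) fires=2
i=6 t=23 v=8: → [12,24); WM=21
i=7 t=27 v=6: → [24,36); WM=25; [12,24) fires=4
i=8 t=28 v=9: → [24,36); WM=26
i=9 t=29 v=6: → [24,36); WM=27
i=10 t=40 v=1: → [36,48); WM=38; [24,36) fires=2
i=11 t=63 v=1: → [60,72); WM=61; [36,48) fires=1
i=12 t=64 v=2: → [60,72); WM=62
i=13 t=61 v=7: → [60,72); WM=62
i=14 t=46 v=7: DROP (t<62-3); WM=62
i=15 t=64 v=3: → [60,72); WM=62
i=16 t=65 v=5: → [60,72); WM=63
i=17 t=67 v=5: → [60,72); WM=65
i=18 t=69 v=8: → [60,72); WM=67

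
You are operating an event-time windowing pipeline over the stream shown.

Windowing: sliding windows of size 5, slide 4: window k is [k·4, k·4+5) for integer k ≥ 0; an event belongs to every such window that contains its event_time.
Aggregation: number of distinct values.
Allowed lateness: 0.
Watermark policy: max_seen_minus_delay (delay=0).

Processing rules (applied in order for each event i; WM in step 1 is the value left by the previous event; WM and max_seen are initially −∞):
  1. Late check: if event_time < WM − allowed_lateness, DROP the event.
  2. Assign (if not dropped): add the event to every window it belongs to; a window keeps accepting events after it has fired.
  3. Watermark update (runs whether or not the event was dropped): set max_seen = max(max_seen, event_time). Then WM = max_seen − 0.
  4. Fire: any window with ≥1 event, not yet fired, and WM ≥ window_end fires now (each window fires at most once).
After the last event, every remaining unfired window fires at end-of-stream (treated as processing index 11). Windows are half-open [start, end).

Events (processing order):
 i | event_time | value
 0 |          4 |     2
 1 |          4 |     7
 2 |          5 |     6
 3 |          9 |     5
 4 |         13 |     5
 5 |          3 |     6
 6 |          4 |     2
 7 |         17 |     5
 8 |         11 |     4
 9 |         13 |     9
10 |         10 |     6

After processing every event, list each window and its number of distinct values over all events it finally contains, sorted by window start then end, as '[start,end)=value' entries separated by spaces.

[0,5)=2 [4,9)=3 [8,13)=1 [12,17)=1 [16,21)=1

i=0 t=4 v=2: → [4,9),[0,5); WM=4
i=1 t=4 v=7: → [4,9),[0,5); WM=4
i=2 t=5 v=6: → [4,9); WM=5; [0,5) fires=2
i=3 t=9 v=5: → [8,13); WM=9; [4,9) fires=3
i=4 t=13 v=5: → [12,17); WM=13; [8,13) fires=1
i=5 t=3 v=6: DROP (t<13-0); WM=13
i=6 t=4 v=2: DROP (t<13-0); WM=13
i=7 t=17 v=5: → [16,21); WM=17; [12,17) fires=1
i=8 t=11 v=4: DROP (t<17-0); WM=17
i=9 t=13 v=9: DROP (t<17-0); WM=17
i=10 t=10 v=6: DROP (t<17-0); WM=17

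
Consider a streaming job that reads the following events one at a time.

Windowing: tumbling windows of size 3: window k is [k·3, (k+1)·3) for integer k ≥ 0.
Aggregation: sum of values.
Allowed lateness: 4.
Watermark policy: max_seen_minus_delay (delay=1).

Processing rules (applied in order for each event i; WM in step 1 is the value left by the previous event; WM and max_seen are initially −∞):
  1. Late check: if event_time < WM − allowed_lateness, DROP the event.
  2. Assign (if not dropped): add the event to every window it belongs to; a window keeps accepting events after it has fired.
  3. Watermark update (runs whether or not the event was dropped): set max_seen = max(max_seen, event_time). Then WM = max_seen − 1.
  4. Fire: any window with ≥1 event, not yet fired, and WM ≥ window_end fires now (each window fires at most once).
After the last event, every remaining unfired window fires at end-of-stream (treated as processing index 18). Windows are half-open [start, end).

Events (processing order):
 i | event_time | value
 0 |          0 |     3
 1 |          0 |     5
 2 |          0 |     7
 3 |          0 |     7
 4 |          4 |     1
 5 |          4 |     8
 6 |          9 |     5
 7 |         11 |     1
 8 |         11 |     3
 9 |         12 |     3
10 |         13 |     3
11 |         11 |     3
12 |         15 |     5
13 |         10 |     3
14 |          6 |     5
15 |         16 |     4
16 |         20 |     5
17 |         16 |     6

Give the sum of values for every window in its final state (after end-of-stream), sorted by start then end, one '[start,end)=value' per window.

[0,3)=22 [3,6)=9 [9,12)=15 [12,15)=6 [15,18)=15 [18,21)=5

i=0 t=0 v=3: → [0,3); WM=-1
i=1 t=0 v=5: → [0,3); WM=-1
i=2 t=0 v=7: → [0,3); WM=-1
i=3 t=0 v=7: → [0,3); WM=-1
i=4 t=4 v=1: → [3,6); WM=3; [0,3) fires=22
i=5 t=4 v=8: → [3,6); WM=3
i=6 t=9 v=5: → [9,12); WM=8; [3,6) fires=9
i=7 t=11 v=1: → [9,12); WM=10
i=8 t=11 v=3: → [9,12); WM=10
i=9 t=12 v=3: → [12,15); WM=11
i=10 t=13 v=3: → [12,15); WM=12; [9,12) fires=9
i=11 t=11 v=3: → [9,12); WM=12
i=12 t=15 v=5: → [15,18); WM=14
i=13 t=10 v=3: → [9,12); WM=14
i=14 t=6 v=5: DROP (t<14-4); WM=14
i=15 t=16 v=4: → [15,18); WM=15; [12,15) fires=6
i=16 t=20 v=5: → [18,21); WM=19; [15,18) fires=9
i=17 t=16 v=6: → [15,18); WM=19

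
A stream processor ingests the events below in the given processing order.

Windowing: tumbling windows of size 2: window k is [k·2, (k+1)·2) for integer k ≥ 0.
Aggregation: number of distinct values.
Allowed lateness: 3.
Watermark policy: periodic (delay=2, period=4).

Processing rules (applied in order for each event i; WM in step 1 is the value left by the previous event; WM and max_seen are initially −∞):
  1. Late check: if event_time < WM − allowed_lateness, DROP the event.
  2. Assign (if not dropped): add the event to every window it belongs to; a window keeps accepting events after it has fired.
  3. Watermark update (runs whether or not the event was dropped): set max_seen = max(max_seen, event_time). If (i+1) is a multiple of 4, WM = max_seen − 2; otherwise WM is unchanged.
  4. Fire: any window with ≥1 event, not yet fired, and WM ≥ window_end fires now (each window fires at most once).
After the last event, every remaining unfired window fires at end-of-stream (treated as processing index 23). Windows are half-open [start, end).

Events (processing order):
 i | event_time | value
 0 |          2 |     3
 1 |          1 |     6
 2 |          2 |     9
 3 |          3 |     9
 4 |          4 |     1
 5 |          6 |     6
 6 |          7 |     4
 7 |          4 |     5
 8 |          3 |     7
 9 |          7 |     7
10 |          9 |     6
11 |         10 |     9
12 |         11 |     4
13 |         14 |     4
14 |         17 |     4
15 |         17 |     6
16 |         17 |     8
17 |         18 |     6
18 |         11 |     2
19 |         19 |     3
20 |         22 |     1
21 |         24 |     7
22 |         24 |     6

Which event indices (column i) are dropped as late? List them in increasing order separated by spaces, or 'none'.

i=0 t=2 v=3: → [2,4); WM=−∞
i=1 t=1 v=6: → [0,2); WM=−∞
i=2 t=2 v=9: → [2,4); WM=−∞
i=3 t=3 v=9: → [2,4); WM=1
i=4 t=4 v=1: → [4,6); WM=1
i=5 t=6 v=6: → [6,8); WM=1
i=6 t=7 v=4: → [6,8); WM=1
i=7 t=4 v=5: → [4,6); WM=5; [0,2) fires=1 [2,4) fires=2
i=8 t=3 v=7: → [2,4); WM=5
i=9 t=7 v=7: → [6,8); WM=5
i=10 t=9 v=6: → [8,10); WM=5
i=11 t=10 v=9: → [10,12); WM=8; [4,6) fires=2 [6,8) fires=3
i=12 t=11 v=4: → [10,12); WM=8
i=13 t=14 v=4: → [14,16); WM=8
i=14 t=17 v=4: → [16,18); WM=8
i=15 t=17 v=6: → [16,18); WM=15; [8,10) fires=1 [10,12) fires=2
i=16 t=17 v=8: → [16,18); WM=15
i=17 t=18 v=6: → [18,20); WM=15
i=18 t=11 v=2: DROP (t<15-3); WM=15
i=19 t=19 v=3: → [18,20); WM=17; [14,16) fires=1
i=20 t=22 v=1: → [22,24); WM=17
i=21 t=24 v=7: → [24,26); WM=17
i=22 t=24 v=6: → [24,26); WM=17

18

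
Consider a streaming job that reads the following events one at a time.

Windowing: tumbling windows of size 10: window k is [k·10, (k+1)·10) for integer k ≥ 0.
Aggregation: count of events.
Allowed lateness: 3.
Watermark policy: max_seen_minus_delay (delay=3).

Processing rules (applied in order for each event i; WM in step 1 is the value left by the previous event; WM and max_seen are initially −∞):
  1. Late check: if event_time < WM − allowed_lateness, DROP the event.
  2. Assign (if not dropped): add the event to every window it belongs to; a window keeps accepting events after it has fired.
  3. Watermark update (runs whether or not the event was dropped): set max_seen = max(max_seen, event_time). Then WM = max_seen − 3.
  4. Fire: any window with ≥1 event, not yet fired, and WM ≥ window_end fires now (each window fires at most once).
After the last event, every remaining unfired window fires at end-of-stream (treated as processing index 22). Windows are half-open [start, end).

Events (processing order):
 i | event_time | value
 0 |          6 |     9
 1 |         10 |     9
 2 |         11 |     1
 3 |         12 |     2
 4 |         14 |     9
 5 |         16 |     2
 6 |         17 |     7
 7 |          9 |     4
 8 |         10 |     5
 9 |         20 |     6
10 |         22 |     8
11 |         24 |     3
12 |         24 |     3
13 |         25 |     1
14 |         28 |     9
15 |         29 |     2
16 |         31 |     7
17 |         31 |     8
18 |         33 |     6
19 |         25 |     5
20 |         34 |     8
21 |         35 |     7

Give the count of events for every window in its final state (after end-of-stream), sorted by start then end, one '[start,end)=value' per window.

i=0 t=6 v=9: → [0,10); WM=3
i=1 t=10 v=9: → [10,20); WM=7
i=2 t=11 v=1: → [10,20); WM=8
i=3 t=12 v=2: → [10,20); WM=9
i=4 t=14 v=9: → [10,20); WM=11; [0,10) fires=1
i=5 t=16 v=2: → [10,20); WM=13
i=6 t=17 v=7: → [10,20); WM=14
i=7 t=9 v=4: DROP (t<14-3); WM=14
i=8 t=10 v=5: DROP (t<14-3); WM=14
i=9 t=20 v=6: → [20,30); WM=17
i=10 t=22 v=8: → [20,30); WM=19
i=11 t=24 v=3: → [20,30); WM=21; [10,20) fires=6
i=12 t=24 v=3: → [20,30); WM=21
i=13 t=25 v=1: → [20,30); WM=22
i=14 t=28 v=9: → [20,30); WM=25
i=15 t=29 v=2: → [20,30); WM=26
i=16 t=31 v=7: → [30,40); WM=28
i=17 t=31 v=8: → [30,40); WM=28
i=18 t=33 v=6: → [30,40); WM=30; [20,30) fires=7
i=19 t=25 v=5: DROP (t<30-3); WM=30
i=20 t=34 v=8: → [30,40); WM=31
i=21 t=35 v=7: → [30,40); WM=32

[0,10)=1 [10,20)=6 [20,30)=7 [30,40)=5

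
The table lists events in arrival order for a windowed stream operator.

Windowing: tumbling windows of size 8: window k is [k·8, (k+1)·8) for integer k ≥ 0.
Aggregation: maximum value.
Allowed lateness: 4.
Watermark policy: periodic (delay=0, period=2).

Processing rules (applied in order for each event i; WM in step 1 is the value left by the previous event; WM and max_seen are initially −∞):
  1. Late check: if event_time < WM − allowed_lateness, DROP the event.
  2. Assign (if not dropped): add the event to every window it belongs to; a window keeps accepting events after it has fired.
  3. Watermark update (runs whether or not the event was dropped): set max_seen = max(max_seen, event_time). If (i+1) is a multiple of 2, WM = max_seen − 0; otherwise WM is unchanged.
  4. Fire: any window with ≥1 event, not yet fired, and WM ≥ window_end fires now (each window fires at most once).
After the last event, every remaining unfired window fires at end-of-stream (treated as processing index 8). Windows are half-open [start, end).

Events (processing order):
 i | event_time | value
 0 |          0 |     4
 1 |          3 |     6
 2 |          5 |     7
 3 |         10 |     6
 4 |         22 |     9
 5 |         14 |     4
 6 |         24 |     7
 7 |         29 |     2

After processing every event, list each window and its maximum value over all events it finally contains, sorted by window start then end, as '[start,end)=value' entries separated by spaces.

i=0 t=0 v=4: → [0,8); WM=−∞
i=1 t=3 v=6: → [0,8); WM=3
i=2 t=5 v=7: → [0,8); WM=3
i=3 t=10 v=6: → [8,16); WM=10; [0,8) fires=7
i=4 t=22 v=9: → [16,24); WM=10
i=5 t=14 v=4: → [8,16); WM=22; [8,16) fires=6
i=6 t=24 v=7: → [24,32); WM=22
i=7 t=29 v=2: → [24,32); WM=29; [16,24) fires=9

[0,8)=7 [8,16)=6 [16,24)=9 [24,32)=7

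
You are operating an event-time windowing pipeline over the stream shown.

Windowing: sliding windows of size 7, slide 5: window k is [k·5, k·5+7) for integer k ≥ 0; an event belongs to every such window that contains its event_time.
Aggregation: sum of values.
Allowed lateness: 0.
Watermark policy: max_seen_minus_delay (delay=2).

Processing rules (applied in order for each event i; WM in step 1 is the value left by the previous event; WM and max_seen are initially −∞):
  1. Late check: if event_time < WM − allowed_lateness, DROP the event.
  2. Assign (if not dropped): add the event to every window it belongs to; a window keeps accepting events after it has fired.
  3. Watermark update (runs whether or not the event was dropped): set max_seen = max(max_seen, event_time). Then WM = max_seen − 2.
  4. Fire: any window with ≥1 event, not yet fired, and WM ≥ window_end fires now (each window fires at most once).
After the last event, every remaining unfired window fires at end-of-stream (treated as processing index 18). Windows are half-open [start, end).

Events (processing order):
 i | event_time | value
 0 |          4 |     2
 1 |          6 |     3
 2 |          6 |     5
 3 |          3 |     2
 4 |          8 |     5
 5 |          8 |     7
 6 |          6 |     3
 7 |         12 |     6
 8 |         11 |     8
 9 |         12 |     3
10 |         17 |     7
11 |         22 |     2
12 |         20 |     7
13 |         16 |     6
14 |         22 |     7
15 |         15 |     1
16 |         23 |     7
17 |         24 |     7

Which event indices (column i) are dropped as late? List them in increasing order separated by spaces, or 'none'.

3 13 15

i=0 t=4 v=2: → [0,7); WM=2
i=1 t=6 v=3: → [5,12),[0,7); WM=4
i=2 t=6 v=5: → [5,12),[0,7); WM=4
i=3 t=3 v=2: DROP (t<4-0); WM=4
i=4 t=8 v=5: → [5,12); WM=6
i=5 t=8 v=7: → [5,12); WM=6
i=6 t=6 v=3: → [5,12),[0,7); WM=6
i=7 t=12 v=6: → [10,17); WM=10; [0,7) fires=13
i=8 t=11 v=8: → [10,17),[5,12); WM=10
i=9 t=12 v=3: → [10,17); WM=10
i=10 t=17 v=7: → [15,22); WM=15; [5,12) fires=31
i=11 t=22 v=2: → [20,27); WM=20; [10,17) fires=17
i=12 t=20 v=7: → [20,27),[15,22); WM=20
i=13 t=16 v=6: DROP (t<20-0); WM=20
i=14 t=22 v=7: → [20,27); WM=20
i=15 t=15 v=1: DROP (t<20-0); WM=20
i=16 t=23 v=7: → [20,27); WM=21
i=17 t=24 v=7: → [20,27); WM=22; [15,22) fires=14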